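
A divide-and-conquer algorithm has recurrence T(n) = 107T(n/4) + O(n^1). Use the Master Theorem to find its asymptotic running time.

Master Theorem for T(n) = 107T(n/4) + O(n^1):

a = 107, b = 4, c = 1
log_b(a) = log_4(107) = 3.3707

Case 1: c = 1 < log_4(107) = 3.3707
T(n) = O(n^(log_4 107))

For T(n) = 107T(n/4) + O(n^1): log_4(107) = 3.3707. This is Case 1 of the Master Theorem (c < log_b(a), work dominated by leaves), giving O(n^(log_4 107)).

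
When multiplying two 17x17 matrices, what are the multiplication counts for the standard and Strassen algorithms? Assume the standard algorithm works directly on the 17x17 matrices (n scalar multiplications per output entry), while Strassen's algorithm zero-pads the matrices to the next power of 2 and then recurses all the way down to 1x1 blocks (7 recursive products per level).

Matrix multiplication for 17x17 matrices:

Strassen's algorithm requires power-of-2 dimensions. Pad 17x17 to 32x32 (next power of 2).

Standard algorithm: 17^3 = 4913 multiplications
Strassen's algorithm: 7^(log2(32)) = 7^5 = 16807 multiplications
Difference: 4913 - 16807 = -11894 (Strassen uses MORE here due to padding overhead — for small or just-over-power-of-2 n, padding can outweigh the per-level savings)

Standard: 4913 multiplications (17^3). Strassen: 16807 multiplications (7^5, after padding to 32x32). Strassen reduces 8 recursive multiplications to 7 at each level.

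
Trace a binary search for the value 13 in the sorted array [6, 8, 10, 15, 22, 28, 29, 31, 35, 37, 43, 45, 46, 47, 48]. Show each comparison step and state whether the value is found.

Binary search for 13 in [6, 8, 10, 15, 22, 28, 29, 31, 35, 37, 43, 45, 46, 47, 48]:

lo=0, hi=14, mid=7, arr[mid]=31 -> 31 > 13, search left half
lo=0, hi=6, mid=3, arr[mid]=15 -> 15 > 13, search left half
lo=0, hi=2, mid=1, arr[mid]=8 -> 8 < 13, search right half
lo=2, hi=2, mid=2, arr[mid]=10 -> 10 < 13, search right half
lo=3 > hi=2, target 13 not found

Binary search determines that 13 is not in the array after 4 comparisons. The search space was exhausted without finding the target.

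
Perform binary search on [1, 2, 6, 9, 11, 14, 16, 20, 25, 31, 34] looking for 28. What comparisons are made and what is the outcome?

Binary search for 28 in [1, 2, 6, 9, 11, 14, 16, 20, 25, 31, 34]:

lo=0, hi=10, mid=5, arr[mid]=14 -> 14 < 28, search right half
lo=6, hi=10, mid=8, arr[mid]=25 -> 25 < 28, search right half
lo=9, hi=10, mid=9, arr[mid]=31 -> 31 > 28, search left half
lo=9 > hi=8, target 28 not found

Binary search determines that 28 is not in the array after 3 comparisons. The search space was exhausted without finding the target.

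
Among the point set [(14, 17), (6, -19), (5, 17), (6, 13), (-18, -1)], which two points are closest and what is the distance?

Computing all pairwise distances among 5 points:

d((14, 17), (6, -19)) = 36.8782
d((14, 17), (5, 17)) = 9.0
d((14, 17), (6, 13)) = 8.9443
d((14, 17), (-18, -1)) = 36.7151
d((6, -19), (5, 17)) = 36.0139
d((6, -19), (6, 13)) = 32.0
d((6, -19), (-18, -1)) = 30.0
d((5, 17), (6, 13)) = 4.1231 <-- minimum
d((5, 17), (-18, -1)) = 29.2062
d((6, 13), (-18, -1)) = 27.7849

Closest pair: (5, 17) and (6, 13) with distance 4.1231

The closest pair is (5, 17) and (6, 13) with Euclidean distance 4.1231. For 5 points, brute-force pairwise comparison is shown above. For large n, the divide-and-conquer algorithm (sort by x, recurse on halves, check the dividing strip) achieves O(n log n).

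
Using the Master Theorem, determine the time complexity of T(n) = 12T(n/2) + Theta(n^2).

Master Theorem for T(n) = 12T(n/2) + O(n^2):

a = 12, b = 2, c = 2
log_b(a) = log_2(12) = 3.5850

Case 1: c = 2 < log_2(12) = 3.5850
T(n) = O(n^(log_2 12))

For T(n) = 12T(n/2) + O(n^2): log_2(12) = 3.5850. This is Case 1 of the Master Theorem (c < log_b(a), work dominated by leaves), giving O(n^(log_2 12)).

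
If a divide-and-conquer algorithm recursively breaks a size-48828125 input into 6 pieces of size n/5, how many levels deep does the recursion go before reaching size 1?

For divide and conquer with division factor 5:

Problem sizes at each level:
Level 0: 48828125
Level 1: 9765625
Level 2: 1953125
Level 3: 390625
Level 4: 78125
Level 5: 15625
Level 6: 3125
Level 7: 625
Level 8: 125
Level 9: 25
Level 10: 5
Level 11: 1

The root is level 0 and the size-1 base case is level 11 (the tree spans levels 0 through 11, i.e. 12 levels counting the root), so the depth is the number of divisions: log_5(48828125) = 11

The recursion tree depth is log_5(48828125) = 11. At each level, the problem size is divided by 5, so it takes 11 divisions to reduce to a base case of size 1. The algorithm makes 6 recursive calls at each level.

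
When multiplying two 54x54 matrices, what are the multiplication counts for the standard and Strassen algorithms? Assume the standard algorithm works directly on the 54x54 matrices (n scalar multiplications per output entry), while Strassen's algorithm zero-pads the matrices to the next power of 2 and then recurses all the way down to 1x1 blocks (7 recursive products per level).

Matrix multiplication for 54x54 matrices:

Strassen's algorithm requires power-of-2 dimensions. Pad 54x54 to 64x64 (next power of 2).

Standard algorithm: 54^3 = 157464 multiplications
Strassen's algorithm: 7^(log2(64)) = 7^6 = 117649 multiplications
Savings: 157464 - 117649 = 39815 multiplications

Standard: 157464 multiplications (54^3). Strassen: 117649 multiplications (7^6, after padding to 64x64). Strassen reduces 8 recursive multiplications to 7 at each level.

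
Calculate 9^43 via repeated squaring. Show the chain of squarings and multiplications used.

Computing 9^43 by squaring (build up from 9^1; each line after the first costs one multiplication):

9^1 = 9
9^2 = (9^1)^2 = 9^2 = 81
9^4 = (9^2)^2 = 81^2 = 6561
9^5 = 9 * 9^4 = 9 * 6561 = 59049
9^10 = (9^5)^2 = 59049^2 = 3486784401
9^20 = (9^10)^2 = 3486784401^2 = 12157665459056928801
9^21 = 9 * 9^20 = 9 * 12157665459056928801 = 109418989131512359209
9^42 = (9^21)^2 = 109418989131512359209^2 = 11972515182562019788602740026717047105681
9^43 = 9 * 9^42 = 9 * 11972515182562019788602740026717047105681 = 107752636643058178097424660240453423951129

Result: 107752636643058178097424660240453423951129
Multiplications needed: 8 (8 lines after 9^1)

9^43 = 107752636643058178097424660240453423951129. Using exponentiation by squaring, this requires 8 multiplications. The key idea: if the exponent is even, square the half-power; if odd, multiply by the base once.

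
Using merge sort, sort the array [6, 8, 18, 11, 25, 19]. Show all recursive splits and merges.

Merge sort trace:

Split: [6, 8, 18, 11, 25, 19] -> [6, 8, 18] and [11, 25, 19]
  Split: [6, 8, 18] -> [6] and [8, 18]
    Split: [8, 18] -> [8] and [18]
    Merge: [8] + [18] -> [8, 18]
  Merge: [6] + [8, 18] -> [6, 8, 18]
  Split: [11, 25, 19] -> [11] and [25, 19]
    Split: [25, 19] -> [25] and [19]
    Merge: [25] + [19] -> [19, 25]
  Merge: [11] + [19, 25] -> [11, 19, 25]
Merge: [6, 8, 18] + [11, 19, 25] -> [6, 8, 11, 18, 19, 25]

Final sorted array: [6, 8, 11, 18, 19, 25]

The merge sort proceeds by recursively splitting the array and merging sorted halves.
After all merges, the sorted array is [6, 8, 11, 18, 19, 25].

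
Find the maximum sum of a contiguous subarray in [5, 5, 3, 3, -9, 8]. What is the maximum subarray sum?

Using Kadane's algorithm on [5, 5, 3, 3, -9, 8]:

Scanning through the array:
Position 1 (value 5): max_ending_here = 10, max_so_far = 10
Position 2 (value 3): max_ending_here = 13, max_so_far = 13
Position 3 (value 3): max_ending_here = 16, max_so_far = 16
Position 4 (value -9): max_ending_here = 7, max_so_far = 16
Position 5 (value 8): max_ending_here = 15, max_so_far = 16

Maximum subarray: [5, 5, 3, 3]
Maximum sum: 16

The maximum subarray is [5, 5, 3, 3] with sum 16. This subarray runs from index 0 to index 3.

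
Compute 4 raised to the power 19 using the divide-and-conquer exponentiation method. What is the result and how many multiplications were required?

Computing 4^19 by squaring (build up from 4^1; each line after the first costs one multiplication):

4^1 = 4
4^2 = (4^1)^2 = 4^2 = 16
4^4 = (4^2)^2 = 16^2 = 256
4^8 = (4^4)^2 = 256^2 = 65536
4^9 = 4 * 4^8 = 4 * 65536 = 262144
4^18 = (4^9)^2 = 262144^2 = 68719476736
4^19 = 4 * 4^18 = 4 * 68719476736 = 274877906944

Result: 274877906944
Multiplications needed: 6 (6 lines after 4^1)

4^19 = 274877906944. Using exponentiation by squaring, this requires 6 multiplications. The key idea: if the exponent is even, square the half-power; if odd, multiply by the base once.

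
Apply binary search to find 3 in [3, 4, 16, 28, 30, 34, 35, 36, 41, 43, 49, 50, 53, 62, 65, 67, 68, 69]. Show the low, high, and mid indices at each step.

Binary search for 3 in [3, 4, 16, 28, 30, 34, 35, 36, 41, 43, 49, 50, 53, 62, 65, 67, 68, 69]:

lo=0, hi=17, mid=8, arr[mid]=41 -> 41 > 3, search left half
lo=0, hi=7, mid=3, arr[mid]=28 -> 28 > 3, search left half
lo=0, hi=2, mid=1, arr[mid]=4 -> 4 > 3, search left half
lo=0, hi=0, mid=0, arr[mid]=3 -> Found target at index 0!

Binary search finds 3 at index 0 after 4 comparisons. The search repeatedly halves the search space by comparing with the middle element.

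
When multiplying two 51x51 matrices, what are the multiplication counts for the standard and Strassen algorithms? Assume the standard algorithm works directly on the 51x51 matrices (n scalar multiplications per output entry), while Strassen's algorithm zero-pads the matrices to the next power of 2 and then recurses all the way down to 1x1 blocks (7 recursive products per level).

Matrix multiplication for 51x51 matrices:

Strassen's algorithm requires power-of-2 dimensions. Pad 51x51 to 64x64 (next power of 2).

Standard algorithm: 51^3 = 132651 multiplications
Strassen's algorithm: 7^(log2(64)) = 7^6 = 117649 multiplications
Savings: 132651 - 117649 = 15002 multiplications

Standard: 132651 multiplications (51^3). Strassen: 117649 multiplications (7^6, after padding to 64x64). Strassen reduces 8 recursive multiplications to 7 at each level.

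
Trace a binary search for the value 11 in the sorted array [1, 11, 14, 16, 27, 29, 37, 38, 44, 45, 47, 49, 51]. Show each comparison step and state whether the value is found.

Binary search for 11 in [1, 11, 14, 16, 27, 29, 37, 38, 44, 45, 47, 49, 51]:

lo=0, hi=12, mid=6, arr[mid]=37 -> 37 > 11, search left half
lo=0, hi=5, mid=2, arr[mid]=14 -> 14 > 11, search left half
lo=0, hi=1, mid=0, arr[mid]=1 -> 1 < 11, search right half
lo=1, hi=1, mid=1, arr[mid]=11 -> Found target at index 1!

Binary search finds 11 at index 1 after 4 comparisons. The search repeatedly halves the search space by comparing with the middle element.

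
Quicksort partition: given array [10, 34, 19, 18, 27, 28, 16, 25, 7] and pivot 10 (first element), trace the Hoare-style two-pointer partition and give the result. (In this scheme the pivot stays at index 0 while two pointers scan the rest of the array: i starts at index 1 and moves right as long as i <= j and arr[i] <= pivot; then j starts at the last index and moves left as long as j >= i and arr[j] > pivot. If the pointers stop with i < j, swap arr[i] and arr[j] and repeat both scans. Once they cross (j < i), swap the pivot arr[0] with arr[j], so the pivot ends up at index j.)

Hoare-style two-pointer partition with pivot = 10:

Initial array: [10, 34, 19, 18, 27, 28, 16, 25, 7]

Pointers start at i = 1, j = 8.
i stops at index 1 (arr[1]=34 > 10), j stops at index 8 (arr[8]=7 <= 10): swap arr[1] and arr[8], array becomes [10, 7, 19, 18, 27, 28, 16, 25, 34]
i ends at 2, j ends at 1: the pointers have crossed (j < i), so scanning stops.

Swap pivot arr[0] with arr[1] to place pivot at position 1: [7, 10, 19, 18, 27, 28, 16, 25, 34]
Pivot position: 1

After partitioning with pivot 10, the array becomes [7, 10, 19, 18, 27, 28, 16, 25, 34]. The pivot is placed at index 1. All elements to the left of the pivot are <= 10, and all elements to the right are > 10.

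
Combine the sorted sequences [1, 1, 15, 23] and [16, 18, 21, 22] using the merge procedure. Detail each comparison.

Merging process:

Compare 1 vs 16: take 1 from left. Merged: [1]
Compare 1 vs 16: take 1 from left. Merged: [1, 1]
Compare 15 vs 16: take 15 from left. Merged: [1, 1, 15]
Compare 23 vs 16: take 16 from right. Merged: [1, 1, 15, 16]
Compare 23 vs 18: take 18 from right. Merged: [1, 1, 15, 16, 18]
Compare 23 vs 21: take 21 from right. Merged: [1, 1, 15, 16, 18, 21]
Compare 23 vs 22: take 22 from right. Merged: [1, 1, 15, 16, 18, 21, 22]
Append remaining from left: [23]. Merged: [1, 1, 15, 16, 18, 21, 22, 23]

Final merged array: [1, 1, 15, 16, 18, 21, 22, 23]
Total comparisons: 7

The merged array is [1, 1, 15, 16, 18, 21, 22, 23], requiring 7 comparisons. The merge step runs in O(n) time where n is the total number of elements.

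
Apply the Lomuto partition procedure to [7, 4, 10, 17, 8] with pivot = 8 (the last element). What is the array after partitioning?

Lomuto partition with pivot = 8:

Initial array: [7, 4, 10, 17, 8]

arr[0]=7 <= 8: swap with position 0, array becomes [7, 4, 10, 17, 8]
arr[1]=4 <= 8: swap with position 1, array becomes [7, 4, 10, 17, 8]
arr[2]=10 > 8: no swap
arr[3]=17 > 8: no swap

Place pivot at position 2: [7, 4, 8, 17, 10]
Pivot position: 2

After partitioning with pivot 8, the array becomes [7, 4, 8, 17, 10]. The pivot is placed at index 2. All elements to the left of the pivot are <= 8, and all elements to the right are > 8.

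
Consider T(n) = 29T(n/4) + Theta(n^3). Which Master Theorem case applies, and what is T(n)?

Master Theorem for T(n) = 29T(n/4) + O(n^3):

a = 29, b = 4, c = 3
log_b(a) = log_4(29) = 2.4290

Case 3: c = 3 > log_4(29) = 2.4290
T(n) = O(n^3) = O(n^3)

For T(n) = 29T(n/4) + O(n^3): log_4(29) = 2.4290. This is Case 3 of the Master Theorem (c > log_b(a), work dominated by root), giving O(n^3).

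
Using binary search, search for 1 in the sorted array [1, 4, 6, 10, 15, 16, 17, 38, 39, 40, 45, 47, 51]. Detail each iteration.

Binary search for 1 in [1, 4, 6, 10, 15, 16, 17, 38, 39, 40, 45, 47, 51]:

lo=0, hi=12, mid=6, arr[mid]=17 -> 17 > 1, search left half
lo=0, hi=5, mid=2, arr[mid]=6 -> 6 > 1, search left half
lo=0, hi=1, mid=0, arr[mid]=1 -> Found target at index 0!

Binary search finds 1 at index 0 after 3 comparisons. The search repeatedly halves the search space by comparing with the middle element.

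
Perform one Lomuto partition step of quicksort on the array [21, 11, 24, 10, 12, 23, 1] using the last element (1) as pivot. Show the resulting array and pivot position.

Lomuto partition with pivot = 1:

Initial array: [21, 11, 24, 10, 12, 23, 1]

arr[0]=21 > 1: no swap
arr[1]=11 > 1: no swap
arr[2]=24 > 1: no swap
arr[3]=10 > 1: no swap
arr[4]=12 > 1: no swap
arr[5]=23 > 1: no swap

Place pivot at position 0: [1, 11, 24, 10, 12, 23, 21]
Pivot position: 0

After partitioning with pivot 1, the array becomes [1, 11, 24, 10, 12, 23, 21]. The pivot is placed at index 0. All elements to the left of the pivot are <= 1, and all elements to the right are > 1.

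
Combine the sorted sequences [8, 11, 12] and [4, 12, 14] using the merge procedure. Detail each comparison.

Merging process:

Compare 8 vs 4: take 4 from right. Merged: [4]
Compare 8 vs 12: take 8 from left. Merged: [4, 8]
Compare 11 vs 12: take 11 from left. Merged: [4, 8, 11]
Compare 12 vs 12: take 12 from left. Merged: [4, 8, 11, 12]
Append remaining from right: [12, 14]. Merged: [4, 8, 11, 12, 12, 14]

Final merged array: [4, 8, 11, 12, 12, 14]
Total comparisons: 4

The merged array is [4, 8, 11, 12, 12, 14], requiring 4 comparisons. The merge step runs in O(n) time where n is the total number of elements.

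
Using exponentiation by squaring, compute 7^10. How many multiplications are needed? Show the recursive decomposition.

Computing 7^10 by squaring (build up from 7^1; each line after the first costs one multiplication):

7^1 = 7
7^2 = (7^1)^2 = 7^2 = 49
7^4 = (7^2)^2 = 49^2 = 2401
7^5 = 7 * 7^4 = 7 * 2401 = 16807
7^10 = (7^5)^2 = 16807^2 = 282475249

Result: 282475249
Multiplications needed: 4 (4 lines after 7^1)

7^10 = 282475249. Using exponentiation by squaring, this requires 4 multiplications. The key idea: if the exponent is even, square the half-power; if odd, multiply by the base once.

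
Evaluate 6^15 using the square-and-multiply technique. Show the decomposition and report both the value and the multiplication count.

Computing 6^15 by squaring (build up from 6^1; each line after the first costs one multiplication):

6^1 = 6
6^2 = (6^1)^2 = 6^2 = 36
6^3 = 6 * 6^2 = 6 * 36 = 216
6^6 = (6^3)^2 = 216^2 = 46656
6^7 = 6 * 6^6 = 6 * 46656 = 279936
6^14 = (6^7)^2 = 279936^2 = 78364164096
6^15 = 6 * 6^14 = 6 * 78364164096 = 470184984576

Result: 470184984576
Multiplications needed: 6 (6 lines after 6^1)

6^15 = 470184984576. Using exponentiation by squaring, this requires 6 multiplications. The key idea: if the exponent is even, square the half-power; if odd, multiply by the base once.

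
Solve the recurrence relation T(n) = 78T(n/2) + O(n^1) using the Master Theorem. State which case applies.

Master Theorem for T(n) = 78T(n/2) + O(n^1):

a = 78, b = 2, c = 1
log_b(a) = log_2(78) = 6.2854

Case 1: c = 1 < log_2(78) = 6.2854
T(n) = O(n^(log_2 78))

For T(n) = 78T(n/2) + O(n^1): log_2(78) = 6.2854. This is Case 1 of the Master Theorem (c < log_b(a), work dominated by leaves), giving O(n^(log_2 78)).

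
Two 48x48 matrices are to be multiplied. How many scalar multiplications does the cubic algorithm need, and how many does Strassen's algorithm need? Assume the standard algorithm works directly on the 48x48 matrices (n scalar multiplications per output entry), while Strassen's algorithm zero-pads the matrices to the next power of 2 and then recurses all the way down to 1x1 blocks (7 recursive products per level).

Matrix multiplication for 48x48 matrices:

Strassen's algorithm requires power-of-2 dimensions. Pad 48x48 to 64x64 (next power of 2).

Standard algorithm: 48^3 = 110592 multiplications
Strassen's algorithm: 7^(log2(64)) = 7^6 = 117649 multiplications
Difference: 110592 - 117649 = -7057 (Strassen uses MORE here due to padding overhead — for small or just-over-power-of-2 n, padding can outweigh the per-level savings)

Standard: 110592 multiplications (48^3). Strassen: 117649 multiplications (7^6, after padding to 64x64). Strassen reduces 8 recursive multiplications to 7 at each level.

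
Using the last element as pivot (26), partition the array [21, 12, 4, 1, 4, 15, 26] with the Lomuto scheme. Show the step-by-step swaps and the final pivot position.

Lomuto partition with pivot = 26:

Initial array: [21, 12, 4, 1, 4, 15, 26]

arr[0]=21 <= 26: swap with position 0, array becomes [21, 12, 4, 1, 4, 15, 26]
arr[1]=12 <= 26: swap with position 1, array becomes [21, 12, 4, 1, 4, 15, 26]
arr[2]=4 <= 26: swap with position 2, array becomes [21, 12, 4, 1, 4, 15, 26]
arr[3]=1 <= 26: swap with position 3, array becomes [21, 12, 4, 1, 4, 15, 26]
arr[4]=4 <= 26: swap with position 4, array becomes [21, 12, 4, 1, 4, 15, 26]
arr[5]=15 <= 26: swap with position 5, array becomes [21, 12, 4, 1, 4, 15, 26]

Place pivot at position 6: [21, 12, 4, 1, 4, 15, 26]
Pivot position: 6

After partitioning with pivot 26, the array becomes [21, 12, 4, 1, 4, 15, 26]. The pivot is placed at index 6. All elements to the left of the pivot are <= 26, and all elements to the right are > 26.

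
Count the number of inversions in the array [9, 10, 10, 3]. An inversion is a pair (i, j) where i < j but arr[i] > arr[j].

Finding inversions in [9, 10, 10, 3]:

(0, 3): arr[0]=9 > arr[3]=3
(1, 3): arr[1]=10 > arr[3]=3
(2, 3): arr[2]=10 > arr[3]=3

Total inversions: 3

The array has 3 inversion(s): (0,3), (1,3), (2,3). Each pair (i,j) satisfies i < j and arr[i] > arr[j].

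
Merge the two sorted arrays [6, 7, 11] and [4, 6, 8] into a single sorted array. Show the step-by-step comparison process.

Merging process:

Compare 6 vs 4: take 4 from right. Merged: [4]
Compare 6 vs 6: take 6 from left. Merged: [4, 6]
Compare 7 vs 6: take 6 from right. Merged: [4, 6, 6]
Compare 7 vs 8: take 7 from left. Merged: [4, 6, 6, 7]
Compare 11 vs 8: take 8 from right. Merged: [4, 6, 6, 7, 8]
Append remaining from left: [11]. Merged: [4, 6, 6, 7, 8, 11]

Final merged array: [4, 6, 6, 7, 8, 11]
Total comparisons: 5

The merged array is [4, 6, 6, 7, 8, 11], requiring 5 comparisons. The merge step runs in O(n) time where n is the total number of elements.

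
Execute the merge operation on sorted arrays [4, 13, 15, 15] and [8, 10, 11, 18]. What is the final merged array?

Merging process:

Compare 4 vs 8: take 4 from left. Merged: [4]
Compare 13 vs 8: take 8 from right. Merged: [4, 8]
Compare 13 vs 10: take 10 from right. Merged: [4, 8, 10]
Compare 13 vs 11: take 11 from right. Merged: [4, 8, 10, 11]
Compare 13 vs 18: take 13 from left. Merged: [4, 8, 10, 11, 13]
Compare 15 vs 18: take 15 from left. Merged: [4, 8, 10, 11, 13, 15]
Compare 15 vs 18: take 15 from left. Merged: [4, 8, 10, 11, 13, 15, 15]
Append remaining from right: [18]. Merged: [4, 8, 10, 11, 13, 15, 15, 18]

Final merged array: [4, 8, 10, 11, 13, 15, 15, 18]
Total comparisons: 7

The merged array is [4, 8, 10, 11, 13, 15, 15, 18], requiring 7 comparisons. The merge step runs in O(n) time where n is the total number of elements.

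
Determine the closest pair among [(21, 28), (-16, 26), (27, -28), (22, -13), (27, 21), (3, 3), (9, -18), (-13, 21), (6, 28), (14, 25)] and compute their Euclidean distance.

Computing all pairwise distances among 10 points:

d((21, 28), (-16, 26)) = 37.054
d((21, 28), (27, -28)) = 56.3205
d((21, 28), (22, -13)) = 41.0122
d((21, 28), (27, 21)) = 9.2195
d((21, 28), (3, 3)) = 30.8058
d((21, 28), (9, -18)) = 47.5395
d((21, 28), (-13, 21)) = 34.7131
d((21, 28), (6, 28)) = 15.0
d((21, 28), (14, 25)) = 7.6158
d((-16, 26), (27, -28)) = 69.029
d((-16, 26), (22, -13)) = 54.4518
d((-16, 26), (27, 21)) = 43.2897
d((-16, 26), (3, 3)) = 29.8329
d((-16, 26), (9, -18)) = 50.6063
d((-16, 26), (-13, 21)) = 5.831 <-- minimum
d((-16, 26), (6, 28)) = 22.0907
d((-16, 26), (14, 25)) = 30.0167
d((27, -28), (22, -13)) = 15.8114
d((27, -28), (27, 21)) = 49.0
d((27, -28), (3, 3)) = 39.2046
d((27, -28), (9, -18)) = 20.5913
d((27, -28), (-13, 21)) = 63.2535
d((27, -28), (6, 28)) = 59.808
d((27, -28), (14, 25)) = 54.5711
d((22, -13), (27, 21)) = 34.3657
d((22, -13), (3, 3)) = 24.8395
d((22, -13), (9, -18)) = 13.9284
d((22, -13), (-13, 21)) = 48.7955
d((22, -13), (6, 28)) = 44.0114
d((22, -13), (14, 25)) = 38.833
d((27, 21), (3, 3)) = 30.0
d((27, 21), (9, -18)) = 42.9535
d((27, 21), (-13, 21)) = 40.0
d((27, 21), (6, 28)) = 22.1359
d((27, 21), (14, 25)) = 13.6015
d((3, 3), (9, -18)) = 21.8403
d((3, 3), (-13, 21)) = 24.0832
d((3, 3), (6, 28)) = 25.1794
d((3, 3), (14, 25)) = 24.5967
d((9, -18), (-13, 21)) = 44.7772
d((9, -18), (6, 28)) = 46.0977
d((9, -18), (14, 25)) = 43.2897
d((-13, 21), (6, 28)) = 20.2485
d((-13, 21), (14, 25)) = 27.2947
d((6, 28), (14, 25)) = 8.544

Closest pair: (-16, 26) and (-13, 21) with distance 5.831

The closest pair is (-16, 26) and (-13, 21) with Euclidean distance 5.831. For 10 points, brute-force pairwise comparison is shown above. For large n, the divide-and-conquer algorithm (sort by x, recurse on halves, check the dividing strip) achieves O(n log n).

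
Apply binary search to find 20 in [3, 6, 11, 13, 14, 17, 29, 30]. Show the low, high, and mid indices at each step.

Binary search for 20 in [3, 6, 11, 13, 14, 17, 29, 30]:

lo=0, hi=7, mid=3, arr[mid]=13 -> 13 < 20, search right half
lo=4, hi=7, mid=5, arr[mid]=17 -> 17 < 20, search right half
lo=6, hi=7, mid=6, arr[mid]=29 -> 29 > 20, search left half
lo=6 > hi=5, target 20 not found

Binary search determines that 20 is not in the array after 3 comparisons. The search space was exhausted without finding the target.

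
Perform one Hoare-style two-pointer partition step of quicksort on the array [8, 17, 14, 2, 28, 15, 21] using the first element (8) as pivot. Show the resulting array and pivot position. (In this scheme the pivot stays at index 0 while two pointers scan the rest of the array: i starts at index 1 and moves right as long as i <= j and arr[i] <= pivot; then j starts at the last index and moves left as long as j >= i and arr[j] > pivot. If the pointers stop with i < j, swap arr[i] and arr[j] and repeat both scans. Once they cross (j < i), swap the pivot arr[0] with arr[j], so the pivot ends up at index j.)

Hoare-style two-pointer partition with pivot = 8:

Initial array: [8, 17, 14, 2, 28, 15, 21]

Pointers start at i = 1, j = 6.
i stops at index 1 (arr[1]=17 > 8), j stops at index 3 (arr[3]=2 <= 8): swap arr[1] and arr[3], array becomes [8, 2, 14, 17, 28, 15, 21]
i ends at 2, j ends at 1: the pointers have crossed (j < i), so scanning stops.

Swap pivot arr[0] with arr[1] to place pivot at position 1: [2, 8, 14, 17, 28, 15, 21]
Pivot position: 1

After partitioning with pivot 8, the array becomes [2, 8, 14, 17, 28, 15, 21]. The pivot is placed at index 1. All elements to the left of the pivot are <= 8, and all elements to the right are > 8.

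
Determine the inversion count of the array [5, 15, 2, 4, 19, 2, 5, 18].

Finding inversions in [5, 15, 2, 4, 19, 2, 5, 18]:

(0, 2): arr[0]=5 > arr[2]=2
(0, 3): arr[0]=5 > arr[3]=4
(0, 5): arr[0]=5 > arr[5]=2
(1, 2): arr[1]=15 > arr[2]=2
(1, 3): arr[1]=15 > arr[3]=4
(1, 5): arr[1]=15 > arr[5]=2
(1, 6): arr[1]=15 > arr[6]=5
(3, 5): arr[3]=4 > arr[5]=2
(4, 5): arr[4]=19 > arr[5]=2
(4, 6): arr[4]=19 > arr[6]=5
(4, 7): arr[4]=19 > arr[7]=18

Total inversions: 11

The array has 11 inversion(s): (0,2), (0,3), (0,5), (1,2), (1,3), (1,5), (1,6), (3,5), (4,5), (4,6), (4,7). Each pair (i,j) satisfies i < j and arr[i] > arr[j].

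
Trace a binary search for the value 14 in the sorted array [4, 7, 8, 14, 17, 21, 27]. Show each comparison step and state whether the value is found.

Binary search for 14 in [4, 7, 8, 14, 17, 21, 27]:

lo=0, hi=6, mid=3, arr[mid]=14 -> Found target at index 3!

Binary search finds 14 at index 3 after 1 comparisons. The search repeatedly halves the search space by comparing with the middle element.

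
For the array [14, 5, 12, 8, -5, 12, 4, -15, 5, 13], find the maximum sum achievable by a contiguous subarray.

Using Kadane's algorithm on [14, 5, 12, 8, -5, 12, 4, -15, 5, 13]:

Scanning through the array:
Position 1 (value 5): max_ending_here = 19, max_so_far = 19
Position 2 (value 12): max_ending_here = 31, max_so_far = 31
Position 3 (value 8): max_ending_here = 39, max_so_far = 39
Position 4 (value -5): max_ending_here = 34, max_so_far = 39
Position 5 (value 12): max_ending_here = 46, max_so_far = 46
Position 6 (value 4): max_ending_here = 50, max_so_far = 50
Position 7 (value -15): max_ending_here = 35, max_so_far = 50
Position 8 (value 5): max_ending_here = 40, max_so_far = 50
Position 9 (value 13): max_ending_here = 53, max_so_far = 53

Maximum subarray: [14, 5, 12, 8, -5, 12, 4, -15, 5, 13]
Maximum sum: 53

The maximum subarray is [14, 5, 12, 8, -5, 12, 4, -15, 5, 13] with sum 53. This subarray runs from index 0 to index 9.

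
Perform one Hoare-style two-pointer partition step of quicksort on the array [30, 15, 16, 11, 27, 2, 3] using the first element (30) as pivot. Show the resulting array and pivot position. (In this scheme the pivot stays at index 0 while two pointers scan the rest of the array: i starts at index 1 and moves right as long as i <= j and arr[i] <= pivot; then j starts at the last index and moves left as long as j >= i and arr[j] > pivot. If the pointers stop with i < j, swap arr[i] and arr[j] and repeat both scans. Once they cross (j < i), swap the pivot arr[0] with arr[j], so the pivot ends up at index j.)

Hoare-style two-pointer partition with pivot = 30:

Initial array: [30, 15, 16, 11, 27, 2, 3]

Pointers start at i = 1, j = 6.
i ends at 7, j ends at 6: the pointers have crossed (j < i), so scanning stops.

Swap pivot arr[0] with arr[6] to place pivot at position 6: [3, 15, 16, 11, 27, 2, 30]
Pivot position: 6

After partitioning with pivot 30, the array becomes [3, 15, 16, 11, 27, 2, 30]. The pivot is placed at index 6. All elements to the left of the pivot are <= 30, and all elements to the right are > 30.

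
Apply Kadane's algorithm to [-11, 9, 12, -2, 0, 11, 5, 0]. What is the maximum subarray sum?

Using Kadane's algorithm on [-11, 9, 12, -2, 0, 11, 5, 0]:

Scanning through the array:
Position 1 (value 9): max_ending_here = 9, max_so_far = 9
Position 2 (value 12): max_ending_here = 21, max_so_far = 21
Position 3 (value -2): max_ending_here = 19, max_so_far = 21
Position 4 (value 0): max_ending_here = 19, max_so_far = 21
Position 5 (value 11): max_ending_here = 30, max_so_far = 30
Position 6 (value 5): max_ending_here = 35, max_so_far = 35
Position 7 (value 0): max_ending_here = 35, max_so_far = 35

Maximum subarray: [9, 12, -2, 0, 11, 5]
Maximum sum: 35

The maximum subarray is [9, 12, -2, 0, 11, 5] with sum 35. This subarray runs from index 1 to index 6.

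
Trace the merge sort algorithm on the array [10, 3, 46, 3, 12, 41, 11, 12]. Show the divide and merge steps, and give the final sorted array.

Merge sort trace:

Split: [10, 3, 46, 3, 12, 41, 11, 12] -> [10, 3, 46, 3] and [12, 41, 11, 12]
  Split: [10, 3, 46, 3] -> [10, 3] and [46, 3]
    Split: [10, 3] -> [10] and [3]
    Merge: [10] + [3] -> [3, 10]
    Split: [46, 3] -> [46] and [3]
    Merge: [46] + [3] -> [3, 46]
  Merge: [3, 10] + [3, 46] -> [3, 3, 10, 46]
  Split: [12, 41, 11, 12] -> [12, 41] and [11, 12]
    Split: [12, 41] -> [12] and [41]
    Merge: [12] + [41] -> [12, 41]
    Split: [11, 12] -> [11] and [12]
    Merge: [11] + [12] -> [11, 12]
  Merge: [12, 41] + [11, 12] -> [11, 12, 12, 41]
Merge: [3, 3, 10, 46] + [11, 12, 12, 41] -> [3, 3, 10, 11, 12, 12, 41, 46]

Final sorted array: [3, 3, 10, 11, 12, 12, 41, 46]

The merge sort proceeds by recursively splitting the array and merging sorted halves.
After all merges, the sorted array is [3, 3, 10, 11, 12, 12, 41, 46].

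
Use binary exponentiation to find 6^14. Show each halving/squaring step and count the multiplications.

Computing 6^14 by squaring (build up from 6^1; each line after the first costs one multiplication):

6^1 = 6
6^2 = (6^1)^2 = 6^2 = 36
6^3 = 6 * 6^2 = 6 * 36 = 216
6^6 = (6^3)^2 = 216^2 = 46656
6^7 = 6 * 6^6 = 6 * 46656 = 279936
6^14 = (6^7)^2 = 279936^2 = 78364164096

Result: 78364164096
Multiplications needed: 5 (5 lines after 6^1)

6^14 = 78364164096. Using exponentiation by squaring, this requires 5 multiplications. The key idea: if the exponent is even, square the half-power; if odd, multiply by the base once.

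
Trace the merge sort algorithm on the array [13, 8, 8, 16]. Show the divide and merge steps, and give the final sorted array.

Merge sort trace:

Split: [13, 8, 8, 16] -> [13, 8] and [8, 16]
  Split: [13, 8] -> [13] and [8]
  Merge: [13] + [8] -> [8, 13]
  Split: [8, 16] -> [8] and [16]
  Merge: [8] + [16] -> [8, 16]
Merge: [8, 13] + [8, 16] -> [8, 8, 13, 16]

Final sorted array: [8, 8, 13, 16]

The merge sort proceeds by recursively splitting the array and merging sorted halves.
After all merges, the sorted array is [8, 8, 13, 16].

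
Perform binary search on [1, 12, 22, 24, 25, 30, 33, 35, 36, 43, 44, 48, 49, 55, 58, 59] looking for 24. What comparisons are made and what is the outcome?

Binary search for 24 in [1, 12, 22, 24, 25, 30, 33, 35, 36, 43, 44, 48, 49, 55, 58, 59]:

lo=0, hi=15, mid=7, arr[mid]=35 -> 35 > 24, search left half
lo=0, hi=6, mid=3, arr[mid]=24 -> Found target at index 3!

Binary search finds 24 at index 3 after 2 comparisons. The search repeatedly halves the search space by comparing with the middle element.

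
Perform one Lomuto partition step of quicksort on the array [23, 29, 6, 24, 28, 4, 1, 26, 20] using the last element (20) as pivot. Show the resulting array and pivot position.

Lomuto partition with pivot = 20:

Initial array: [23, 29, 6, 24, 28, 4, 1, 26, 20]

arr[0]=23 > 20: no swap
arr[1]=29 > 20: no swap
arr[2]=6 <= 20: swap with position 0, array becomes [6, 29, 23, 24, 28, 4, 1, 26, 20]
arr[3]=24 > 20: no swap
arr[4]=28 > 20: no swap
arr[5]=4 <= 20: swap with position 1, array becomes [6, 4, 23, 24, 28, 29, 1, 26, 20]
arr[6]=1 <= 20: swap with position 2, array becomes [6, 4, 1, 24, 28, 29, 23, 26, 20]
arr[7]=26 > 20: no swap

Place pivot at position 3: [6, 4, 1, 20, 28, 29, 23, 26, 24]
Pivot position: 3

After partitioning with pivot 20, the array becomes [6, 4, 1, 20, 28, 29, 23, 26, 24]. The pivot is placed at index 3. All elements to the left of the pivot are <= 20, and all elements to the right are > 20.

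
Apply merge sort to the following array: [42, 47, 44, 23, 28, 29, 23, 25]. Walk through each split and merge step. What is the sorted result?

Merge sort trace:

Split: [42, 47, 44, 23, 28, 29, 23, 25] -> [42, 47, 44, 23] and [28, 29, 23, 25]
  Split: [42, 47, 44, 23] -> [42, 47] and [44, 23]
    Split: [42, 47] -> [42] and [47]
    Merge: [42] + [47] -> [42, 47]
    Split: [44, 23] -> [44] and [23]
    Merge: [44] + [23] -> [23, 44]
  Merge: [42, 47] + [23, 44] -> [23, 42, 44, 47]
  Split: [28, 29, 23, 25] -> [28, 29] and [23, 25]
    Split: [28, 29] -> [28] and [29]
    Merge: [28] + [29] -> [28, 29]
    Split: [23, 25] -> [23] and [25]
    Merge: [23] + [25] -> [23, 25]
  Merge: [28, 29] + [23, 25] -> [23, 25, 28, 29]
Merge: [23, 42, 44, 47] + [23, 25, 28, 29] -> [23, 23, 25, 28, 29, 42, 44, 47]

Final sorted array: [23, 23, 25, 28, 29, 42, 44, 47]

The merge sort proceeds by recursively splitting the array and merging sorted halves.
After all merges, the sorted array is [23, 23, 25, 28, 29, 42, 44, 47].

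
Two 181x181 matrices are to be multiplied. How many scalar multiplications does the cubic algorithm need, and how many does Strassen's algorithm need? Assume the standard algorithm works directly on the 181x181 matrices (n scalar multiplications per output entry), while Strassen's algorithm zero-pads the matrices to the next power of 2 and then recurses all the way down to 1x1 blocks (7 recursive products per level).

Matrix multiplication for 181x181 matrices:

Strassen's algorithm requires power-of-2 dimensions. Pad 181x181 to 256x256 (next power of 2).

Standard algorithm: 181^3 = 5929741 multiplications
Strassen's algorithm: 7^(log2(256)) = 7^8 = 5764801 multiplications
Savings: 5929741 - 5764801 = 164940 multiplications

Standard: 5929741 multiplications (181^3). Strassen: 5764801 multiplications (7^8, after padding to 256x256). Strassen reduces 8 recursive multiplications to 7 at each level.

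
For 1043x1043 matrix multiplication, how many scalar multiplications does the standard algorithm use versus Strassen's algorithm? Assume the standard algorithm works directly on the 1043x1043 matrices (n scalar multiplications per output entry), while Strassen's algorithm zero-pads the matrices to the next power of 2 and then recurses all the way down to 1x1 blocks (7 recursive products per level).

Matrix multiplication for 1043x1043 matrices:

Strassen's algorithm requires power-of-2 dimensions. Pad 1043x1043 to 2048x2048 (next power of 2).

Standard algorithm: 1043^3 = 1134626507 multiplications
Strassen's algorithm: 7^(log2(2048)) = 7^11 = 1977326743 multiplications
Difference: 1134626507 - 1977326743 = -842700236 (Strassen uses MORE here due to padding overhead — for small or just-over-power-of-2 n, padding can outweigh the per-level savings)

Standard: 1134626507 multiplications (1043^3). Strassen: 1977326743 multiplications (7^11, after padding to 2048x2048). Strassen reduces 8 recursive multiplications to 7 at each level.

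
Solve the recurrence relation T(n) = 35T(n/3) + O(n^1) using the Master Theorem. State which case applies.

Master Theorem for T(n) = 35T(n/3) + O(n^1):

a = 35, b = 3, c = 1
log_b(a) = log_3(35) = 3.2362

Case 1: c = 1 < log_3(35) = 3.2362
T(n) = O(n^(log_3 35))

For T(n) = 35T(n/3) + O(n^1): log_3(35) = 3.2362. This is Case 1 of the Master Theorem (c < log_b(a), work dominated by leaves), giving O(n^(log_3 35)).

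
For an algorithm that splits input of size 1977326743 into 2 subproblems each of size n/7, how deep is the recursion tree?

For divide and conquer with division factor 7:

Problem sizes at each level:
Level 0: 1977326743
Level 1: 282475249
Level 2: 40353607
Level 3: 5764801
Level 4: 823543
Level 5: 117649
Level 6: 16807
Level 7: 2401
Level 8: 343
Level 9: 49
Level 10: 7
Level 11: 1

The root is level 0 and the size-1 base case is level 11 (the tree spans levels 0 through 11, i.e. 12 levels counting the root), so the depth is the number of divisions: log_7(1977326743) = 11

The recursion tree depth is log_7(1977326743) = 11. At each level, the problem size is divided by 7, so it takes 11 divisions to reduce to a base case of size 1. The algorithm makes 2 recursive calls at each level.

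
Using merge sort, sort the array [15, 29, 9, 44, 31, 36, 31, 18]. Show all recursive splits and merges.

Merge sort trace:

Split: [15, 29, 9, 44, 31, 36, 31, 18] -> [15, 29, 9, 44] and [31, 36, 31, 18]
  Split: [15, 29, 9, 44] -> [15, 29] and [9, 44]
    Split: [15, 29] -> [15] and [29]
    Merge: [15] + [29] -> [15, 29]
    Split: [9, 44] -> [9] and [44]
    Merge: [9] + [44] -> [9, 44]
  Merge: [15, 29] + [9, 44] -> [9, 15, 29, 44]
  Split: [31, 36, 31, 18] -> [31, 36] and [31, 18]
    Split: [31, 36] -> [31] and [36]
    Merge: [31] + [36] -> [31, 36]
    Split: [31, 18] -> [31] and [18]
    Merge: [31] + [18] -> [18, 31]
  Merge: [31, 36] + [18, 31] -> [18, 31, 31, 36]
Merge: [9, 15, 29, 44] + [18, 31, 31, 36] -> [9, 15, 18, 29, 31, 31, 36, 44]

Final sorted array: [9, 15, 18, 29, 31, 31, 36, 44]

The merge sort proceeds by recursively splitting the array and merging sorted halves.
After all merges, the sorted array is [9, 15, 18, 29, 31, 31, 36, 44].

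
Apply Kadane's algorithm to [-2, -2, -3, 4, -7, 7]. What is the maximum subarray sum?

Using Kadane's algorithm on [-2, -2, -3, 4, -7, 7]:

Scanning through the array:
Position 1 (value -2): max_ending_here = -2, max_so_far = -2
Position 2 (value -3): max_ending_here = -3, max_so_far = -2
Position 3 (value 4): max_ending_here = 4, max_so_far = 4
Position 4 (value -7): max_ending_here = -3, max_so_far = 4
Position 5 (value 7): max_ending_here = 7, max_so_far = 7

Maximum subarray: [7]
Maximum sum: 7

The maximum subarray is [7] with sum 7. This subarray runs from index 5 to index 5.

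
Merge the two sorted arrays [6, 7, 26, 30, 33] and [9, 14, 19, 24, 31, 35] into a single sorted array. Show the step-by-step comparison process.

Merging process:

Compare 6 vs 9: take 6 from left. Merged: [6]
Compare 7 vs 9: take 7 from left. Merged: [6, 7]
Compare 26 vs 9: take 9 from right. Merged: [6, 7, 9]
Compare 26 vs 14: take 14 from right. Merged: [6, 7, 9, 14]
Compare 26 vs 19: take 19 from right. Merged: [6, 7, 9, 14, 19]
Compare 26 vs 24: take 24 from right. Merged: [6, 7, 9, 14, 19, 24]
Compare 26 vs 31: take 26 from left. Merged: [6, 7, 9, 14, 19, 24, 26]
Compare 30 vs 31: take 30 from left. Merged: [6, 7, 9, 14, 19, 24, 26, 30]
Compare 33 vs 31: take 31 from right. Merged: [6, 7, 9, 14, 19, 24, 26, 30, 31]
Compare 33 vs 35: take 33 from left. Merged: [6, 7, 9, 14, 19, 24, 26, 30, 31, 33]
Append remaining from right: [35]. Merged: [6, 7, 9, 14, 19, 24, 26, 30, 31, 33, 35]

Final merged array: [6, 7, 9, 14, 19, 24, 26, 30, 31, 33, 35]
Total comparisons: 10

The merged array is [6, 7, 9, 14, 19, 24, 26, 30, 31, 33, 35], requiring 10 comparisons. The merge step runs in O(n) time where n is the total number of elements.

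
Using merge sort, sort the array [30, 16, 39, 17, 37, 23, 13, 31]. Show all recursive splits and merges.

Merge sort trace:

Split: [30, 16, 39, 17, 37, 23, 13, 31] -> [30, 16, 39, 17] and [37, 23, 13, 31]
  Split: [30, 16, 39, 17] -> [30, 16] and [39, 17]
    Split: [30, 16] -> [30] and [16]
    Merge: [30] + [16] -> [16, 30]
    Split: [39, 17] -> [39] and [17]
    Merge: [39] + [17] -> [17, 39]
  Merge: [16, 30] + [17, 39] -> [16, 17, 30, 39]
  Split: [37, 23, 13, 31] -> [37, 23] and [13, 31]
    Split: [37, 23] -> [37] and [23]
    Merge: [37] + [23] -> [23, 37]
    Split: [13, 31] -> [13] and [31]
    Merge: [13] + [31] -> [13, 31]
  Merge: [23, 37] + [13, 31] -> [13, 23, 31, 37]
Merge: [16, 17, 30, 39] + [13, 23, 31, 37] -> [13, 16, 17, 23, 30, 31, 37, 39]

Final sorted array: [13, 16, 17, 23, 30, 31, 37, 39]

The merge sort proceeds by recursively splitting the array and merging sorted halves.
After all merges, the sorted array is [13, 16, 17, 23, 30, 31, 37, 39].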